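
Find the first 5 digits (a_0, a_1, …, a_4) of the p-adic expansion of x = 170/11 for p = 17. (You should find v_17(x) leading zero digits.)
(a_0, …, a_4) = (0, 4, 6, 12, 7)

v_17(170/11) = 1, so a_0 = ... = a_0 = 0. Factor out: x = 17^1 · u with u = 10/11 a unit in ℤ_17. Expand u iteratively via a_{v+i} = u_i mod 17, u_{i+1} = (u_i − a_{v+i})/17:
  u_0 = 10/11;  a_1 = 4;  u_1 = (u_0 − 4)/17 = -2/11
  u_1 = -2/11;  a_2 = 6;  u_2 = (u_1 − 6)/17 = -4/11
  u_2 = -4/11;  a_3 = 12;  u_3 = (u_2 − 12)/17 = -8/11
  u_3 = -8/11;  a_4 = 7;  u_4 = (u_3 − 7)/17 = -5/11
Digits: (0, 4, 6, 12, 7).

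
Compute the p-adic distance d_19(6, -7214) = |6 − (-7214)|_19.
d_19(6, -7214) = 1/361

Step 1 — x − y = 6 − (-7214) = 7220. Step 2 — v_19(7220) = 2 (factor: 7220 = (19^2 · 20); the sign does not affect v_p). Step 3 — |x − y|_19 = 19^{-2} = 1/361.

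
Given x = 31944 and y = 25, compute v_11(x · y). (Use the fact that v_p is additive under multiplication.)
v_11(798600) = 3

v_p(x) = 3 (factor: 31944 = 11^3 · 24); v_p(y) = 0 (factor: 25 = 11^0 · 25). Additivity: v_p(xy) = v_p(x) + v_p(y) = 3 + 0 = 3. (Direct check: xy = 798600 = 11^3 · (600).)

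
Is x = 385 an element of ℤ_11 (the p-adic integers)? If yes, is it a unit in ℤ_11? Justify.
x ∈ ℤ_11 but not a unit; v_11(x) = 1 > 0

ℤ_11 = {x ∈ ℚ_11 : v_11(x) ≥ 0} and ℤ_11^× = {x ∈ ℤ_11 : v_11(x) = 0}. Here v_11(385) = v_11(num) − v_11(den) = 1; compare against these criteria.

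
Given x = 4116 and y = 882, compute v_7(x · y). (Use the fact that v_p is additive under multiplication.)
v_7(3630312) = 5

v_p(x) = 3 (factor: 4116 = 7^3 · 12); v_p(y) = 2 (factor: 882 = 7^2 · 18). Additivity: v_p(xy) = v_p(x) + v_p(y) = 3 + 2 = 5. (Direct check: xy = 3630312 = 7^5 · (216).)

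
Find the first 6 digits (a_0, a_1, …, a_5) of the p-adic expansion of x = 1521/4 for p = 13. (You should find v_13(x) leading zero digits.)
(a_0, …, a_5) = (0, 0, 12, 9, 9, 9)

v_13(1521/4) = 2, so a_0 = ... = a_1 = 0. Factor out: x = 13^2 · u with u = 9/4 a unit in ℤ_13. Expand u iteratively via a_{v+i} = u_i mod 13, u_{i+1} = (u_i − a_{v+i})/13:
  u_0 = 9/4;  a_2 = 12;  u_1 = (u_0 − 12)/13 = -3/4
  u_1 = -3/4;  a_3 = 9;  u_2 = (u_1 − 9)/13 = -3/4
  u_2 = -3/4;  a_4 = 9;  u_3 = (u_2 − 9)/13 = -3/4
  u_3 = -3/4;  a_5 = 9;  u_4 = (u_3 − 9)/13 = -3/4
Digits: (0, 0, 12, 9, 9, 9).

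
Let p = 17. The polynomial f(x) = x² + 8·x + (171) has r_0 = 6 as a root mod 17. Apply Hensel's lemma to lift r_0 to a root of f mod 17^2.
r_1 = 210 (mod 289)

Hensel: r_{i+1} = r_i − f(r_i)·(f′(r_i))^{-1} mod 17^{i+2}, f′(x) = 2x + 8. Iterate:
  r_0 = 6 (mod 17)
  r_1 = 210 (mod 289)
Final: r = 210 satisfies f(r) ≡ 0 mod 17^2.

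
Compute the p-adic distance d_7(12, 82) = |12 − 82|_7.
d_7(12, 82) = 1/7

Step 1 — x − y = 12 − 82 = -70. Step 2 — v_7(-70) = 1 (factor: -70 = −(7^1 · 10); the sign does not affect v_p). Step 3 — |x − y|_7 = 7^{-1} = 1/7.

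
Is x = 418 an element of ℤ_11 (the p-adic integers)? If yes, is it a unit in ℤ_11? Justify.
x ∈ ℤ_11 but not a unit; v_11(x) = 1 > 0

ℤ_11 = {x ∈ ℚ_11 : v_11(x) ≥ 0} and ℤ_11^× = {x ∈ ℤ_11 : v_11(x) = 0}. Here v_11(418) = v_11(num) − v_11(den) = 1; compare against these criteria.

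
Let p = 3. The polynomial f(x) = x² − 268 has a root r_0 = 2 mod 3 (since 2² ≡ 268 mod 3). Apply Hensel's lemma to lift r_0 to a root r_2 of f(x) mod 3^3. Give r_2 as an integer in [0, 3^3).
r_2 = 5 (mod 27)

Hensel's recurrence: r_{i+1} = r_i − f(r_i)·(f′(r_i))^{-1} mod 3^{i+2}, with f′(x) = 2x. Iterate:
  r_0 = 2 (mod 3)
  r_1 = 5 (mod 9)
  r_2 = 5 (mod 27)
Final: r_2 = 5, and one checks f(r_2) ≡ 0 mod 3^3.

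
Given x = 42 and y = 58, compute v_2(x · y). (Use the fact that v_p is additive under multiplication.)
v_2(2436) = 2

v_p(x) = 1 (factor: 42 = 2^1 · 21); v_p(y) = 1 (factor: 58 = 2^1 · 29). Additivity: v_p(xy) = v_p(x) + v_p(y) = 1 + 1 = 2. (Direct check: xy = 2436 = 2^2 · (609).)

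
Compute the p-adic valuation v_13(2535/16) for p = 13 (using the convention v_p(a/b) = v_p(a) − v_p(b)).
v_13(2535/16) = 2

Factor powers of 13 from the numerator and denominator of the reduced fraction: 2535 = 13^2 · 15 and 16 = 13^0 · 16. Apply v_p(a/b) = v_p(a) − v_p(b): v_13(2535/16) = 2 − 0 = 2.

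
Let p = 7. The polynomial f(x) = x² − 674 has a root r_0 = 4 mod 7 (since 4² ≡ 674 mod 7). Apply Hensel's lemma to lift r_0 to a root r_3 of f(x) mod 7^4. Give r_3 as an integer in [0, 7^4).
r_3 = 74 (mod 2401)

Hensel's recurrence: r_{i+1} = r_i − f(r_i)·(f′(r_i))^{-1} mod 7^{i+2}, with f′(x) = 2x. Iterate:
  r_0 = 4 (mod 7)
  r_1 = 25 (mod 49)
  r_2 = 74 (mod 343)
  r_3 = 74 (mod 2401)
Final: r_3 = 74, and one checks f(r_3) ≡ 0 mod 7^4.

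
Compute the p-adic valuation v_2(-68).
v_2(-68) = 2

v_2(n) is the largest exponent k such that 2^k divides n. Factor out: -68 = -2^2 · 17. (Sign doesn't affect v_p.) So v_2(-68) = 2.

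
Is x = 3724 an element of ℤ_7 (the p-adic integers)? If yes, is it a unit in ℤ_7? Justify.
x ∈ ℤ_7 but not a unit; v_7(x) = 2 > 0

ℤ_7 = {x ∈ ℚ_7 : v_7(x) ≥ 0} and ℤ_7^× = {x ∈ ℤ_7 : v_7(x) = 0}. Here v_7(3724) = v_7(num) − v_7(den) = 2; compare against these criteria.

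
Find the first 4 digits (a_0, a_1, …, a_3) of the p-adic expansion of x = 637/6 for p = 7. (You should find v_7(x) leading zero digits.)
(a_0, …, a_3) = (0, 0, 1, 6)

v_7(637/6) = 2, so a_0 = ... = a_1 = 0. Factor out: x = 7^2 · u with u = 13/6 a unit in ℤ_7. Expand u iteratively via a_{v+i} = u_i mod 7, u_{i+1} = (u_i − a_{v+i})/7:
  u_0 = 13/6;  a_2 = 1;  u_1 = (u_0 − 1)/7 = 1/6
  u_1 = 1/6;  a_3 = 6;  u_2 = (u_1 − 6)/7 = -5/6
Digits: (0, 0, 1, 6).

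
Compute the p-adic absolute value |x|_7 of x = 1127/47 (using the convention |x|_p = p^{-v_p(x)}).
|1127/47|_7 = 1/49

Step 1 — compute v_7(x) by factoring powers of 7 out of the numerator and denominator: v_7(1127/47) = 2. Step 2 — apply |x|_p = p^{-v_p(x)} = 7^{-2} = 1/49.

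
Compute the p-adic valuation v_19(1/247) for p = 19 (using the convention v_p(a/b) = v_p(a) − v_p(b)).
v_19(1/247) = -1

Factor powers of 19 from the numerator and denominator of the reduced fraction: 1 = 19^0 · 1 and 247 = 19^1 · 13. Apply v_p(a/b) = v_p(a) − v_p(b): v_19(1/247) = 0 − 1 = -1.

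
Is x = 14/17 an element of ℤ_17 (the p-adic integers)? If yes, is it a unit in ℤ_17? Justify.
x ∉ ℤ_17 (v_17(x) = -1 < 0)

ℤ_17 = {x ∈ ℚ_17 : v_17(x) ≥ 0} and ℤ_17^× = {x ∈ ℤ_17 : v_17(x) = 0}. Here v_17(14/17) = v_17(num) − v_17(den) = -1; compare against these criteria.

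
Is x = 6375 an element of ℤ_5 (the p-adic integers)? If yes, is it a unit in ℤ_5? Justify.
x ∈ ℤ_5 but not a unit; v_5(x) = 3 > 0

ℤ_5 = {x ∈ ℚ_5 : v_5(x) ≥ 0} and ℤ_5^× = {x ∈ ℤ_5 : v_5(x) = 0}. Here v_5(6375) = v_5(num) − v_5(den) = 3; compare against these criteria.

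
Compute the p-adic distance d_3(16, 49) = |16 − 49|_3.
d_3(16, 49) = 1/3

Step 1 — x − y = 16 − 49 = -33. Step 2 — v_3(-33) = 1 (factor: -33 = −(3^1 · 11); the sign does not affect v_p). Step 3 — |x − y|_3 = 3^{-1} = 1/3.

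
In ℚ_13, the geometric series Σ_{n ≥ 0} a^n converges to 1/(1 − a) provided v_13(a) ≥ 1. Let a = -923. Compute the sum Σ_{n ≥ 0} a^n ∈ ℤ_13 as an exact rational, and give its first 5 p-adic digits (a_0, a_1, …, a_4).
Σ a^n = 1/(1 − a) = 1/924;  first 5 digits = (1, 7, 4, 2, 2)

v_13(a) = 1 ≥ 1, so the series converges in ℤ_13 to 1/(1 − a) = 1/(1 − (-923)) = 1/924. Expand this rational in ℤ_13: compute digits iteratively via d_i = x_i mod 13, x_{i+1} = (x_i − d_i)/13. The first 5 digits are (1, 7, 4, 2, 2).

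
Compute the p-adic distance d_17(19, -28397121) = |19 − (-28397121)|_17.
d_17(19, -28397121) = 1/1419857

Step 1 — x − y = 19 − (-28397121) = 28397140. Step 2 — v_17(28397140) = 5 (factor: 28397140 = (17^5 · 20); the sign does not affect v_p). Step 3 — |x − y|_17 = 17^{-5} = 1/1419857.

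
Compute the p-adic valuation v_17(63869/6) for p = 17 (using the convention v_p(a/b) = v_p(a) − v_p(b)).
v_17(63869/6) = 3

Factor powers of 17 from the numerator and denominator of the reduced fraction: 63869 = 17^3 · 13 and 6 = 17^0 · 6. Apply v_p(a/b) = v_p(a) − v_p(b): v_17(63869/6) = 3 − 0 = 3.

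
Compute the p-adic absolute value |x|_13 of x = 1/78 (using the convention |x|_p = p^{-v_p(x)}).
|1/78|_13 = 13

Step 1 — compute v_13(x) by factoring powers of 13 out of the numerator and denominator: v_13(1/78) = -1. Step 2 — apply |x|_p = p^{-v_p(x)} = 13^{1} = 13.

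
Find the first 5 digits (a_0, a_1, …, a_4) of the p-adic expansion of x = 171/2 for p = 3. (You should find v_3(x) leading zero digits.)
(a_0, …, a_4) = (0, 0, 2, 1, 2)

v_3(171/2) = 2, so a_0 = ... = a_1 = 0. Factor out: x = 3^2 · u with u = 19/2 a unit in ℤ_3. Expand u iteratively via a_{v+i} = u_i mod 3, u_{i+1} = (u_i − a_{v+i})/3:
  u_0 = 19/2;  a_2 = 2;  u_1 = (u_0 − 2)/3 = 5/2
  u_1 = 5/2;  a_3 = 1;  u_2 = (u_1 − 1)/3 = 1/2
  u_2 = 1/2;  a_4 = 2;  u_3 = (u_2 − 2)/3 = -1/2
Digits: (0, 0, 2, 1, 2).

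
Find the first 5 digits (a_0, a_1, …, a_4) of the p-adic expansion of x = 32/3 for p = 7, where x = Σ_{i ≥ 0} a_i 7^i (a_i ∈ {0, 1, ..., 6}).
(a_0, …, a_4) = (6, 3, 2, 2, 2)

v_7(32/3) = 0 (numerator and denominator both coprime to 7), so x ∈ ℤ_7^×. Compute digits iteratively via a_i = x_i mod 7, x_{i+1} = (x_i − a_i)/7, with x_0 = x:
  x_0 = 32/3;  a_0 = 6;  x_1 = (x_0 − 6)/7 = 2/3
  x_1 = 2/3;  a_1 = 3;  x_2 = (x_1 − 3)/7 = -1/3
  x_2 = -1/3;  a_2 = 2;  x_3 = (x_2 − 2)/7 = -1/3
  x_3 = -1/3;  a_3 = 2;  x_4 = (x_3 − 2)/7 = -1/3
  x_4 = -1/3;  a_4 = 2;  x_5 = (x_4 − 2)/7 = -1/3
Digits: (6, 3, 2, 2, 2).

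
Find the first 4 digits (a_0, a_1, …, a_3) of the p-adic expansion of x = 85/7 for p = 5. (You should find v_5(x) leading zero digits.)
(a_0, …, a_3) = (0, 1, 1, 2)

v_5(85/7) = 1, so a_0 = ... = a_0 = 0. Factor out: x = 5^1 · u with u = 17/7 a unit in ℤ_5. Expand u iteratively via a_{v+i} = u_i mod 5, u_{i+1} = (u_i − a_{v+i})/5:
  u_0 = 17/7;  a_1 = 1;  u_1 = (u_0 − 1)/5 = 2/7
  u_1 = 2/7;  a_2 = 1;  u_2 = (u_1 − 1)/5 = -1/7
  u_2 = -1/7;  a_3 = 2;  u_3 = (u_2 − 2)/5 = -3/7
Digits: (0, 1, 1, 2).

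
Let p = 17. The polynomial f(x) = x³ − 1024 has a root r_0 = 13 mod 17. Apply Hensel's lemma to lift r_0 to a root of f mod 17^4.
r_3 = 49823 (mod 83521)

Hensel: r_{i+1} = r_i − f(r_i)/f′(r_i) mod 17^{i+2}, where f′(x) = 3x². Iterate:
  r_0 = 13 (mod 17)
  r_1 = 115 (mod 289)
  r_2 = 693 (mod 4913)
  r_3 = 49823 (mod 83521)
Final: r = 49823 with f(r) ≡ 0 mod 17^4.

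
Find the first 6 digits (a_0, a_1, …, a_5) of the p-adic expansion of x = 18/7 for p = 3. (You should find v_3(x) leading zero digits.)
(a_0, …, a_5) = (0, 0, 2, 2, 0, 1)

v_3(18/7) = 2, so a_0 = ... = a_1 = 0. Factor out: x = 3^2 · u with u = 2/7 a unit in ℤ_3. Expand u iteratively via a_{v+i} = u_i mod 3, u_{i+1} = (u_i − a_{v+i})/3:
  u_0 = 2/7;  a_2 = 2;  u_1 = (u_0 − 2)/3 = -4/7
  u_1 = -4/7;  a_3 = 2;  u_2 = (u_1 − 2)/3 = -6/7
  u_2 = -6/7;  a_4 = 0;  u_3 = (u_2 − 0)/3 = -2/7
  u_3 = -2/7;  a_5 = 1;  u_4 = (u_3 − 1)/3 = -3/7
Digits: (0, 0, 2, 2, 0, 1).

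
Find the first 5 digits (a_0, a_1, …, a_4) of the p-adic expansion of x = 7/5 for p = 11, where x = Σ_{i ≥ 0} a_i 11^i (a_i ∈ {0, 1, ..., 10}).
(a_0, …, a_4) = (8, 6, 6, 6, 6)

v_11(7/5) = 0 (numerator and denominator both coprime to 11), so x ∈ ℤ_11^×. Compute digits iteratively via a_i = x_i mod 11, x_{i+1} = (x_i − a_i)/11, with x_0 = x:
  x_0 = 7/5;  a_0 = 8;  x_1 = (x_0 − 8)/11 = -3/5
  x_1 = -3/5;  a_1 = 6;  x_2 = (x_1 − 6)/11 = -3/5
  x_2 = -3/5;  a_2 = 6;  x_3 = (x_2 − 6)/11 = -3/5
  x_3 = -3/5;  a_3 = 6;  x_4 = (x_3 − 6)/11 = -3/5
  x_4 = -3/5;  a_4 = 6;  x_5 = (x_4 − 6)/11 = -3/5
Digits: (8, 6, 6, 6, 6).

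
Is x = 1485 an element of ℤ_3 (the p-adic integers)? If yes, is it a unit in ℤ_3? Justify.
x ∈ ℤ_3 but not a unit; v_3(x) = 3 > 0

ℤ_3 = {x ∈ ℚ_3 : v_3(x) ≥ 0} and ℤ_3^× = {x ∈ ℤ_3 : v_3(x) = 0}. Here v_3(1485) = v_3(num) − v_3(den) = 3; compare against these criteria.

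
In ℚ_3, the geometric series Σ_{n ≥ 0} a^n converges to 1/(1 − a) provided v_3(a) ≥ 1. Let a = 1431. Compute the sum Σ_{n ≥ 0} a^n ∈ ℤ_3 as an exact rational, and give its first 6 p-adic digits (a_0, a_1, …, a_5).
Σ a^n = 1/(1 − a) = -1/1430;  first 6 digits = (1, 0, 0, 2, 2, 2)

v_3(a) = 3 ≥ 1, so the series converges in ℤ_3 to 1/(1 − a) = 1/(1 − 1431) = -1/1430. Expand this rational in ℤ_3: compute digits iteratively via d_i = x_i mod 3, x_{i+1} = (x_i − d_i)/3. The first 6 digits are (1, 0, 0, 2, 2, 2).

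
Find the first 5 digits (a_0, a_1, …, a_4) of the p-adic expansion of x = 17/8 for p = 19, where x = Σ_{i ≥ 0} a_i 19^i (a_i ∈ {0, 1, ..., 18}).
(a_0, …, a_4) = (14, 16, 11, 16, 11)

v_19(17/8) = 0 (numerator and denominator both coprime to 19), so x ∈ ℤ_19^×. Compute digits iteratively via a_i = x_i mod 19, x_{i+1} = (x_i − a_i)/19, with x_0 = x:
  x_0 = 17/8;  a_0 = 14;  x_1 = (x_0 − 14)/19 = -5/8
  x_1 = -5/8;  a_1 = 16;  x_2 = (x_1 − 16)/19 = -7/8
  x_2 = -7/8;  a_2 = 11;  x_3 = (x_2 − 11)/19 = -5/8
  x_3 = -5/8;  a_3 = 16;  x_4 = (x_3 − 16)/19 = -7/8
  x_4 = -7/8;  a_4 = 11;  x_5 = (x_4 − 11)/19 = -5/8
Digits: (14, 16, 11, 16, 11).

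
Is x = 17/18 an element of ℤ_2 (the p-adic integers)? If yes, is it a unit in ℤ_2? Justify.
x ∉ ℤ_2 (v_2(x) = -1 < 0)

ℤ_2 = {x ∈ ℚ_2 : v_2(x) ≥ 0} and ℤ_2^× = {x ∈ ℤ_2 : v_2(x) = 0}. Here v_2(17/18) = v_2(num) − v_2(den) = -1; compare against these criteria.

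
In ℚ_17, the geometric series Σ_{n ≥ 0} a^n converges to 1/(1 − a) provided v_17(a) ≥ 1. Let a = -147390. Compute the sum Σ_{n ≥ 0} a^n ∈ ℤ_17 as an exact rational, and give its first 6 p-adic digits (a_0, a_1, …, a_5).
Σ a^n = 1/(1 − a) = 1/147391;  first 6 digits = (1, 0, 0, 4, 15, 16)

v_17(a) = 3 ≥ 1, so the series converges in ℤ_17 to 1/(1 − a) = 1/(1 − (-147390)) = 1/147391. Expand this rational in ℤ_17: compute digits iteratively via d_i = x_i mod 17, x_{i+1} = (x_i − d_i)/17. The first 6 digits are (1, 0, 0, 4, 15, 16).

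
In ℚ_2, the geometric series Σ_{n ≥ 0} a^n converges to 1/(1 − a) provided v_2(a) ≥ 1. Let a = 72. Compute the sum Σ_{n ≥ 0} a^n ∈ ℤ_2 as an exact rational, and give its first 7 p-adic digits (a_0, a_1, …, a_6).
Σ a^n = 1/(1 − a) = -1/71;  first 7 digits = (1, 0, 0, 1, 0, 0, 0)

v_2(a) = 3 ≥ 1, so the series converges in ℤ_2 to 1/(1 − a) = 1/(1 − 72) = -1/71. Expand this rational in ℤ_2: compute digits iteratively via d_i = x_i mod 2, x_{i+1} = (x_i − d_i)/2. The first 7 digits are (1, 0, 0, 1, 0, 0, 0).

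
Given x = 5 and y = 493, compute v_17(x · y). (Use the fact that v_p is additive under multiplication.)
v_17(2465) = 1

v_p(x) = 0 (factor: 5 = 17^0 · 5); v_p(y) = 1 (factor: 493 = 17^1 · 29). Additivity: v_p(xy) = v_p(x) + v_p(y) = 0 + 1 = 1. (Direct check: xy = 2465 = 17^1 · (145).)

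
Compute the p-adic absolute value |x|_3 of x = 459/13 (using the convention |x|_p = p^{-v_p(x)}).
|459/13|_3 = 1/27

Step 1 — compute v_3(x) by factoring powers of 3 out of the numerator and denominator: v_3(459/13) = 3. Step 2 — apply |x|_p = p^{-v_p(x)} = 3^{-3} = 1/27.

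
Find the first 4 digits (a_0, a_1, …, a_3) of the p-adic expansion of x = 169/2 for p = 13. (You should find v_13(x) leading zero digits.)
(a_0, …, a_3) = (0, 0, 7, 6)

v_13(169/2) = 2, so a_0 = ... = a_1 = 0. Factor out: x = 13^2 · u with u = 1/2 a unit in ℤ_13. Expand u iteratively via a_{v+i} = u_i mod 13, u_{i+1} = (u_i − a_{v+i})/13:
  u_0 = 1/2;  a_2 = 7;  u_1 = (u_0 − 7)/13 = -1/2
  u_1 = -1/2;  a_3 = 6;  u_2 = (u_1 − 6)/13 = -1/2
Digits: (0, 0, 7, 6).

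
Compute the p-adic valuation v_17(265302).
v_17(265302) = 3

v_17(n) is the largest exponent k such that 17^k divides n. Factor out: 265302 = 17^3 · 54. (Sign doesn't affect v_p.) So v_17(265302) = 3.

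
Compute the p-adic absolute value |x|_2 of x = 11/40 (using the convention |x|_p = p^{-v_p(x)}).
|11/40|_2 = 8

Step 1 — compute v_2(x) by factoring powers of 2 out of the numerator and denominator: v_2(11/40) = -3. Step 2 — apply |x|_p = p^{-v_p(x)} = 2^{3} = 8.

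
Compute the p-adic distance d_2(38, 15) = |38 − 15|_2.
d_2(38, 15) = 1

Step 1 — x − y = 38 − 15 = 23. Step 2 — v_2(23) = 0 (factor: 23 = (2^0 · 23); the sign does not affect v_p). Step 3 — |x − y|_2 = 2^{0} = 1.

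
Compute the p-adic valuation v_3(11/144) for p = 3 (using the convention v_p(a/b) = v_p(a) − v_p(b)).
v_3(11/144) = -2

Factor powers of 3 from the numerator and denominator of the reduced fraction: 11 = 3^0 · 11 and 144 = 3^2 · 16. Apply v_p(a/b) = v_p(a) − v_p(b): v_3(11/144) = 0 − 2 = -2.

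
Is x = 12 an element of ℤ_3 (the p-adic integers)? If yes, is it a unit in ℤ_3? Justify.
x ∈ ℤ_3 but not a unit; v_3(x) = 1 > 0

ℤ_3 = {x ∈ ℚ_3 : v_3(x) ≥ 0} and ℤ_3^× = {x ∈ ℤ_3 : v_3(x) = 0}. Here v_3(12) = v_3(num) − v_3(den) = 1; compare against these criteria.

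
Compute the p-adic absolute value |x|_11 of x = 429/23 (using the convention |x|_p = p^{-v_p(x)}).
|429/23|_11 = 1/11

Step 1 — compute v_11(x) by factoring powers of 11 out of the numerator and denominator: v_11(429/23) = 1. Step 2 — apply |x|_p = p^{-v_p(x)} = 11^{-1} = 1/11.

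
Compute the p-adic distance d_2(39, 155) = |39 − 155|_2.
d_2(39, 155) = 1/4

Step 1 — x − y = 39 − 155 = -116. Step 2 — v_2(-116) = 2 (factor: -116 = −(2^2 · 29); the sign does not affect v_p). Step 3 — |x − y|_2 = 2^{-2} = 1/4.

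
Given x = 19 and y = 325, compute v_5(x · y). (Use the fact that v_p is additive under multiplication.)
v_5(6175) = 2

v_p(x) = 0 (factor: 19 = 5^0 · 19); v_p(y) = 2 (factor: 325 = 5^2 · 13). Additivity: v_p(xy) = v_p(x) + v_p(y) = 0 + 2 = 2. (Direct check: xy = 6175 = 5^2 · (247).)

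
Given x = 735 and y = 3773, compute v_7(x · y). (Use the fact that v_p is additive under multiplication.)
v_7(2773155) = 5

v_p(x) = 2 (factor: 735 = 7^2 · 15); v_p(y) = 3 (factor: 3773 = 7^3 · 11). Additivity: v_p(xy) = v_p(x) + v_p(y) = 2 + 3 = 5. (Direct check: xy = 2773155 = 7^5 · (165).)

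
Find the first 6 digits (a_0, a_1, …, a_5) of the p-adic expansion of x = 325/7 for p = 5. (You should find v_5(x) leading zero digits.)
(a_0, …, a_5) = (0, 0, 4, 1, 4, 2)

v_5(325/7) = 2, so a_0 = ... = a_1 = 0. Factor out: x = 5^2 · u with u = 13/7 a unit in ℤ_5. Expand u iteratively via a_{v+i} = u_i mod 5, u_{i+1} = (u_i − a_{v+i})/5:
  u_0 = 13/7;  a_2 = 4;  u_1 = (u_0 − 4)/5 = -3/7
  u_1 = -3/7;  a_3 = 1;  u_2 = (u_1 − 1)/5 = -2/7
  u_2 = -2/7;  a_4 = 4;  u_3 = (u_2 − 4)/5 = -6/7
  u_3 = -6/7;  a_5 = 2;  u_4 = (u_3 − 2)/5 = -4/7
Digits: (0, 0, 4, 1, 4, 2).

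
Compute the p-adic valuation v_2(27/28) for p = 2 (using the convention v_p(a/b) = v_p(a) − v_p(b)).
v_2(27/28) = -2

Factor powers of 2 from the numerator and denominator of the reduced fraction: 27 = 2^0 · 27 and 28 = 2^2 · 7. Apply v_p(a/b) = v_p(a) − v_p(b): v_2(27/28) = 0 − 2 = -2.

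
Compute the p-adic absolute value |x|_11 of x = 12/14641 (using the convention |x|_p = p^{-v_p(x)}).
|12/14641|_11 = 14641

Step 1 — compute v_11(x) by factoring powers of 11 out of the numerator and denominator: v_11(12/14641) = -4. Step 2 — apply |x|_p = p^{-v_p(x)} = 11^{4} = 14641.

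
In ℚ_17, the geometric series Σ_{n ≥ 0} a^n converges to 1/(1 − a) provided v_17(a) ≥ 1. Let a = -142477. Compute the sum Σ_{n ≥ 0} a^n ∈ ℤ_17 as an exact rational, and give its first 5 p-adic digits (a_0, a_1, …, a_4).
Σ a^n = 1/(1 − a) = 1/142478;  first 5 digits = (1, 0, 0, 5, 15)

v_17(a) = 3 ≥ 1, so the series converges in ℤ_17 to 1/(1 − a) = 1/(1 − (-142477)) = 1/142478. Expand this rational in ℤ_17: compute digits iteratively via d_i = x_i mod 17, x_{i+1} = (x_i − d_i)/17. The first 5 digits are (1, 0, 0, 5, 15).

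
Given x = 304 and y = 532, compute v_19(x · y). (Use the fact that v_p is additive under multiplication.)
v_19(161728) = 2

v_p(x) = 1 (factor: 304 = 19^1 · 16); v_p(y) = 1 (factor: 532 = 19^1 · 28). Additivity: v_p(xy) = v_p(x) + v_p(y) = 1 + 1 = 2. (Direct check: xy = 161728 = 19^2 · (448).)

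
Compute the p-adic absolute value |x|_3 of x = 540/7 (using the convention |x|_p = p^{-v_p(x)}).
|540/7|_3 = 1/27

Step 1 — compute v_3(x) by factoring powers of 3 out of the numerator and denominator: v_3(540/7) = 3. Step 2 — apply |x|_p = p^{-v_p(x)} = 3^{-3} = 1/27.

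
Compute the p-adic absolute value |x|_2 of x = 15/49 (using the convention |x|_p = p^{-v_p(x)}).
|15/49|_2 = 1

Step 1 — compute v_2(x) by factoring powers of 2 out of the numerator and denominator: v_2(15/49) = 0. Step 2 — apply |x|_p = p^{-v_p(x)} = 2^{0} = 1.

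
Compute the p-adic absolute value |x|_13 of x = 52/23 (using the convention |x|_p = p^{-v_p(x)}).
|52/23|_13 = 1/13

Step 1 — compute v_13(x) by factoring powers of 13 out of the numerator and denominator: v_13(52/23) = 1. Step 2 — apply |x|_p = p^{-v_p(x)} = 13^{-1} = 1/13.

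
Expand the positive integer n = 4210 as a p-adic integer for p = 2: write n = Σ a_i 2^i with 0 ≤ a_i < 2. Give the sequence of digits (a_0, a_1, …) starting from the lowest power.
(a_0, a_1, …) = (0, 1, 0, 0, 1, 1, 1, 0, 0, 0, 0, 0, 1)

Repeated division by 2 gives the digits low-to-high: 4210 = 1·2^1 + 1·2^4 + 1·2^5 + 1·2^6 + 1·2^12. Digit sequence: (0, 1, 0, 0, 1, 1, 1, 0, 0, 0, 0, 0, 1).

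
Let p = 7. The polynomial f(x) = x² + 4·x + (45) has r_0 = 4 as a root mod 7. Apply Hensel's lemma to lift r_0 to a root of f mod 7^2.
r_1 = 18 (mod 49)

Hensel: r_{i+1} = r_i − f(r_i)·(f′(r_i))^{-1} mod 7^{i+2}, f′(x) = 2x + 4. Iterate:
  r_0 = 4 (mod 7)
  r_1 = 18 (mod 49)
Final: r = 18 satisfies f(r) ≡ 0 mod 7^2.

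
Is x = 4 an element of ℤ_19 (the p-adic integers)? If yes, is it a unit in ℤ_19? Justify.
x ∈ ℤ_19^× (unit); v_19(x) = 0

ℤ_19 = {x ∈ ℚ_19 : v_19(x) ≥ 0} and ℤ_19^× = {x ∈ ℤ_19 : v_19(x) = 0}. Here v_19(4) = v_19(num) − v_19(den) = 0; compare against these criteria.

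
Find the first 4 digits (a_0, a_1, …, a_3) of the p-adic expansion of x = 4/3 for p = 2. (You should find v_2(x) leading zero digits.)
(a_0, …, a_3) = (0, 0, 1, 1)

v_2(4/3) = 2, so a_0 = ... = a_1 = 0. Factor out: x = 2^2 · u with u = 1/3 a unit in ℤ_2. Expand u iteratively via a_{v+i} = u_i mod 2, u_{i+1} = (u_i − a_{v+i})/2:
  u_0 = 1/3;  a_2 = 1;  u_1 = (u_0 − 1)/2 = -1/3
  u_1 = -1/3;  a_3 = 1;  u_2 = (u_1 − 1)/2 = -2/3
Digits: (0, 0, 1, 1).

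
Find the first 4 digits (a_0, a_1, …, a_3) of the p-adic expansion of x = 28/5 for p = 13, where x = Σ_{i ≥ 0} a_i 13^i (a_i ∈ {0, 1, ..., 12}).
(a_0, …, a_3) = (3, 8, 2, 5)

v_13(28/5) = 0 (numerator and denominator both coprime to 13), so x ∈ ℤ_13^×. Compute digits iteratively via a_i = x_i mod 13, x_{i+1} = (x_i − a_i)/13, with x_0 = x:
  x_0 = 28/5;  a_0 = 3;  x_1 = (x_0 − 3)/13 = 1/5
  x_1 = 1/5;  a_1 = 8;  x_2 = (x_1 − 8)/13 = -3/5
  x_2 = -3/5;  a_2 = 2;  x_3 = (x_2 − 2)/13 = -1/5
  x_3 = -1/5;  a_3 = 5;  x_4 = (x_3 − 5)/13 = -2/5
Digits: (3, 8, 2, 5).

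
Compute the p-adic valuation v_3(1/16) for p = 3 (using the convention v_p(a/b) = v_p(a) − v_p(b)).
v_3(1/16) = 0

Factor powers of 3 from the numerator and denominator of the reduced fraction: 1 = 3^0 · 1 and 16 = 3^0 · 16. Apply v_p(a/b) = v_p(a) − v_p(b): v_3(1/16) = 0 − 0 = 0.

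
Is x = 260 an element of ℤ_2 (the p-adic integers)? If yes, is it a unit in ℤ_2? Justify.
x ∈ ℤ_2 but not a unit; v_2(x) = 2 > 0

ℤ_2 = {x ∈ ℚ_2 : v_2(x) ≥ 0} and ℤ_2^× = {x ∈ ℤ_2 : v_2(x) = 0}. Here v_2(260) = v_2(num) − v_2(den) = 2; compare against these criteria.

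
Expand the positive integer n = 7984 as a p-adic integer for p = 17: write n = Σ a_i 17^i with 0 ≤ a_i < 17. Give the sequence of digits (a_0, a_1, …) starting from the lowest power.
(a_0, a_1, …) = (11, 10, 10, 1)

Repeated division by 17 gives the digits low-to-high: 7984 = 11 + 10·17^1 + 10·17^2 + 1·17^3. Digit sequence: (11, 10, 10, 1).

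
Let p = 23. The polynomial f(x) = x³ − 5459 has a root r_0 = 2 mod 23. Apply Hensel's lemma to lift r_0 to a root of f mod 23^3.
r_2 = 324 (mod 12167)

Hensel: r_{i+1} = r_i − f(r_i)/f′(r_i) mod 23^{i+2}, where f′(x) = 3x². Iterate:
  r_0 = 2 (mod 23)
  r_1 = 324 (mod 529)
  r_2 = 324 (mod 12167)
Final: r = 324 with f(r) ≡ 0 mod 23^3.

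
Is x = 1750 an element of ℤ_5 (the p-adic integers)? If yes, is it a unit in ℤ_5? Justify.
x ∈ ℤ_5 but not a unit; v_5(x) = 3 > 0

ℤ_5 = {x ∈ ℚ_5 : v_5(x) ≥ 0} and ℤ_5^× = {x ∈ ℤ_5 : v_5(x) = 0}. Here v_5(1750) = v_5(num) − v_5(den) = 3; compare against these criteria.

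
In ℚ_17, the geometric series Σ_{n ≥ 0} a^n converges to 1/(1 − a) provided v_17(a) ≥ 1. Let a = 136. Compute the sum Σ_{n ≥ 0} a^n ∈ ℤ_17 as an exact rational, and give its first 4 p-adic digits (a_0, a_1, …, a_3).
Σ a^n = 1/(1 − a) = -1/135;  first 4 digits = (1, 8, 13, 5)

v_17(a) = 1 ≥ 1, so the series converges in ℤ_17 to 1/(1 − a) = 1/(1 − 136) = -1/135. Expand this rational in ℤ_17: compute digits iteratively via d_i = x_i mod 17, x_{i+1} = (x_i − d_i)/17. The first 4 digits are (1, 8, 13, 5).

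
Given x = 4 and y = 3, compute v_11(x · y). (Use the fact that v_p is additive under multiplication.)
v_11(12) = 0

v_p(x) = 0 (factor: 4 = 11^0 · 4); v_p(y) = 0 (factor: 3 = 11^0 · 3). Additivity: v_p(xy) = v_p(x) + v_p(y) = 0 + 0 = 0. (Direct check: xy = 12 = 11^0 · (12).)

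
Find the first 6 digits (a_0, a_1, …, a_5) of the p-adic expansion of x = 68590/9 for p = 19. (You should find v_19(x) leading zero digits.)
(a_0, …, a_5) = (0, 0, 0, 18, 16, 16)

v_19(68590/9) = 3, so a_0 = ... = a_2 = 0. Factor out: x = 19^3 · u with u = 10/9 a unit in ℤ_19. Expand u iteratively via a_{v+i} = u_i mod 19, u_{i+1} = (u_i − a_{v+i})/19:
  u_0 = 10/9;  a_3 = 18;  u_1 = (u_0 − 18)/19 = -8/9
  u_1 = -8/9;  a_4 = 16;  u_2 = (u_1 − 16)/19 = -8/9
  u_2 = -8/9;  a_5 = 16;  u_3 = (u_2 − 16)/19 = -8/9
Digits: (0, 0, 0, 18, 16, 16).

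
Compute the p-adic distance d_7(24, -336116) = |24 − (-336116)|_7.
d_7(24, -336116) = 1/16807

Step 1 — x − y = 24 − (-336116) = 336140. Step 2 — v_7(336140) = 5 (factor: 336140 = (7^5 · 20); the sign does not affect v_p). Step 3 — |x − y|_7 = 7^{-5} = 1/16807.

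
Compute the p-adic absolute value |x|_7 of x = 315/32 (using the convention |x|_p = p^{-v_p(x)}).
|315/32|_7 = 1/7

Step 1 — compute v_7(x) by factoring powers of 7 out of the numerator and denominator: v_7(315/32) = 1. Step 2 — apply |x|_p = p^{-v_p(x)} = 7^{-1} = 1/7.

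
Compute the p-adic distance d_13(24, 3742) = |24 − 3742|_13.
d_13(24, 3742) = 1/169

Step 1 — x − y = 24 − 3742 = -3718. Step 2 — v_13(-3718) = 2 (factor: -3718 = −(13^2 · 22); the sign does not affect v_p). Step 3 — |x − y|_13 = 13^{-2} = 1/169.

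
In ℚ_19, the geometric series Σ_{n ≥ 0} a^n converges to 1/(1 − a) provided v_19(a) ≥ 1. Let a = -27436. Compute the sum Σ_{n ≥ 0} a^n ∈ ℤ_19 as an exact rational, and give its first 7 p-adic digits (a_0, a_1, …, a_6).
Σ a^n = 1/(1 − a) = 1/27437;  first 7 digits = (1, 0, 0, 15, 18, 18, 15)

v_19(a) = 3 ≥ 1, so the series converges in ℤ_19 to 1/(1 − a) = 1/(1 − (-27436)) = 1/27437. Expand this rational in ℤ_19: compute digits iteratively via d_i = x_i mod 19, x_{i+1} = (x_i − d_i)/19. The first 7 digits are (1, 0, 0, 15, 18, 18, 15).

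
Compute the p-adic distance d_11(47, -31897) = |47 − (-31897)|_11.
d_11(47, -31897) = 1/1331

Step 1 — x − y = 47 − (-31897) = 31944. Step 2 — v_11(31944) = 3 (factor: 31944 = (11^3 · 24); the sign does not affect v_p). Step 3 — |x − y|_11 = 11^{-3} = 1/1331.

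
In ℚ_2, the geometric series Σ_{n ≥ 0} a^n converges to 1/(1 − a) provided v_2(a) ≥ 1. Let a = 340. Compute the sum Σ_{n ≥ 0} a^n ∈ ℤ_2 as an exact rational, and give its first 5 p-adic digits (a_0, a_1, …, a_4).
Σ a^n = 1/(1 − a) = -1/339;  first 5 digits = (1, 0, 1, 0, 0)

v_2(a) = 2 ≥ 1, so the series converges in ℤ_2 to 1/(1 − a) = 1/(1 − 340) = -1/339. Expand this rational in ℤ_2: compute digits iteratively via d_i = x_i mod 2, x_{i+1} = (x_i − d_i)/2. The first 5 digits are (1, 0, 1, 0, 0).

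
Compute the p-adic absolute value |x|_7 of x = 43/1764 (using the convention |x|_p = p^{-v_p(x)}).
|43/1764|_7 = 49

Step 1 — compute v_7(x) by factoring powers of 7 out of the numerator and denominator: v_7(43/1764) = -2. Step 2 — apply |x|_p = p^{-v_p(x)} = 7^{2} = 49.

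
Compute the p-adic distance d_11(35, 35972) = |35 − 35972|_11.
d_11(35, 35972) = 1/1331

Step 1 — x − y = 35 − 35972 = -35937. Step 2 — v_11(-35937) = 3 (factor: -35937 = −(11^3 · 27); the sign does not affect v_p). Step 3 — |x − y|_11 = 11^{-3} = 1/1331.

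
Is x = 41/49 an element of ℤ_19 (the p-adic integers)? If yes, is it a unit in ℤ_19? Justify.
x ∈ ℤ_19^× (unit); v_19(x) = 0

ℤ_19 = {x ∈ ℚ_19 : v_19(x) ≥ 0} and ℤ_19^× = {x ∈ ℤ_19 : v_19(x) = 0}. Here v_19(41/49) = v_19(num) − v_19(den) = 0; compare against these criteria.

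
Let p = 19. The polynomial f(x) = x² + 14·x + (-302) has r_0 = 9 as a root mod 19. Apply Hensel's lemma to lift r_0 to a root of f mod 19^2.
r_1 = 294 (mod 361)

Hensel: r_{i+1} = r_i − f(r_i)·(f′(r_i))^{-1} mod 19^{i+2}, f′(x) = 2x + 14. Iterate:
  r_0 = 9 (mod 19)
  r_1 = 294 (mod 361)
Final: r = 294 satisfies f(r) ≡ 0 mod 19^2.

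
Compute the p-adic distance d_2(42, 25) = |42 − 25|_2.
d_2(42, 25) = 1

Step 1 — x − y = 42 − 25 = 17. Step 2 — v_2(17) = 0 (factor: 17 = (2^0 · 17); the sign does not affect v_p). Step 3 — |x − y|_2 = 2^{0} = 1.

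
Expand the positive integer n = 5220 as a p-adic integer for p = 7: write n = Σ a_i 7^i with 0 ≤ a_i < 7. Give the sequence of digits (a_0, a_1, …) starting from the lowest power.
(a_0, a_1, …) = (5, 3, 1, 1, 2)

Repeated division by 7 gives the digits low-to-high: 5220 = 5 + 3·7^1 + 1·7^2 + 1·7^3 + 2·7^4. Digit sequence: (5, 3, 1, 1, 2).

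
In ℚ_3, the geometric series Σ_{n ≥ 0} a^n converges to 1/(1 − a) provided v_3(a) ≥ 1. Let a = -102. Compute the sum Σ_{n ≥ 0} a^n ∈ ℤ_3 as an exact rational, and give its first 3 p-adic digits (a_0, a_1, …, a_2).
Σ a^n = 1/(1 − a) = 1/103;  first 3 digits = (1, 2, 1)

v_3(a) = 1 ≥ 1, so the series converges in ℤ_3 to 1/(1 − a) = 1/(1 − (-102)) = 1/103. Expand this rational in ℤ_3: compute digits iteratively via d_i = x_i mod 3, x_{i+1} = (x_i − d_i)/3. The first 3 digits are (1, 2, 1).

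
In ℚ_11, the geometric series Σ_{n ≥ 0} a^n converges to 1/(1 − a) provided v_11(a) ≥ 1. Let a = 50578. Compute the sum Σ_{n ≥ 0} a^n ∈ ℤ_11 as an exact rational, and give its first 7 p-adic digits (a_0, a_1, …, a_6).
Σ a^n = 1/(1 − a) = -1/50577;  first 7 digits = (1, 0, 0, 5, 3, 0, 3)

v_11(a) = 3 ≥ 1, so the series converges in ℤ_11 to 1/(1 − a) = 1/(1 − 50578) = -1/50577. Expand this rational in ℤ_11: compute digits iteratively via d_i = x_i mod 11, x_{i+1} = (x_i − d_i)/11. The first 7 digits are (1, 0, 0, 5, 3, 0, 3).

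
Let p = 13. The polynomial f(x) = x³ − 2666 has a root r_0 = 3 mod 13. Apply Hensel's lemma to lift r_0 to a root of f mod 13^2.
r_1 = 107 (mod 169)

Hensel: r_{i+1} = r_i − f(r_i)/f′(r_i) mod 13^{i+2}, where f′(x) = 3x². Iterate:
  r_0 = 3 (mod 13)
  r_1 = 107 (mod 169)
Final: r = 107 with f(r) ≡ 0 mod 13^2.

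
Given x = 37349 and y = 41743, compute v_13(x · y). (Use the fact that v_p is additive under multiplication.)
v_13(1559059307) = 6

v_p(x) = 3 (factor: 37349 = 13^3 · 17); v_p(y) = 3 (factor: 41743 = 13^3 · 19). Additivity: v_p(xy) = v_p(x) + v_p(y) = 3 + 3 = 6. (Direct check: xy = 1559059307 = 13^6 · (323).)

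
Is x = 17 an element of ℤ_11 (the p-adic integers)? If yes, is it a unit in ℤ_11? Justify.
x ∈ ℤ_11^× (unit); v_11(x) = 0

ℤ_11 = {x ∈ ℚ_11 : v_11(x) ≥ 0} and ℤ_11^× = {x ∈ ℤ_11 : v_11(x) = 0}. Here v_11(17) = v_11(num) − v_11(den) = 0; compare against these criteria.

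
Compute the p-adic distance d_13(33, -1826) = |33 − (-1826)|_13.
d_13(33, -1826) = 1/169

Step 1 — x − y = 33 − (-1826) = 1859. Step 2 — v_13(1859) = 2 (factor: 1859 = (13^2 · 11); the sign does not affect v_p). Step 3 — |x − y|_13 = 13^{-2} = 1/169.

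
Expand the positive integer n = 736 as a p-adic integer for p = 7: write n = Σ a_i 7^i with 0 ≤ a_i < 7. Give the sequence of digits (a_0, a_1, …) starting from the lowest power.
(a_0, a_1, …) = (1, 0, 1, 2)

Repeated division by 7 gives the digits low-to-high: 736 = 1 + 1·7^2 + 2·7^3. Digit sequence: (1, 0, 1, 2).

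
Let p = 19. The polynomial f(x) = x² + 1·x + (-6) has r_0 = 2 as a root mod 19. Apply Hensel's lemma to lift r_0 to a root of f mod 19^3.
r_2 = 2 (mod 6859)

Hensel: r_{i+1} = r_i − f(r_i)·(f′(r_i))^{-1} mod 19^{i+2}, f′(x) = 2x + 1. Iterate:
  r_0 = 2 (mod 19)
  r_1 = 2 (mod 361)
  r_2 = 2 (mod 6859)
Final: r = 2 satisfies f(r) ≡ 0 mod 19^3.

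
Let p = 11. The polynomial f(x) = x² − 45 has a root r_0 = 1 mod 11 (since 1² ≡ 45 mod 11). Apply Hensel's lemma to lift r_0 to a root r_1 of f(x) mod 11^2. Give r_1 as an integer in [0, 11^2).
r_1 = 23 (mod 121)

Hensel's recurrence: r_{i+1} = r_i − f(r_i)·(f′(r_i))^{-1} mod 11^{i+2}, with f′(x) = 2x. Iterate:
  r_0 = 1 (mod 11)
  r_1 = 23 (mod 121)
Final: r_1 = 23, and one checks f(r_1) ≡ 0 mod 11^2.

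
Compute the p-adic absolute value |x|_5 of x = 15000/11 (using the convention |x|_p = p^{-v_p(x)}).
|15000/11|_5 = 1/625

Step 1 — compute v_5(x) by factoring powers of 5 out of the numerator and denominator: v_5(15000/11) = 4. Step 2 — apply |x|_p = p^{-v_p(x)} = 5^{-4} = 1/625.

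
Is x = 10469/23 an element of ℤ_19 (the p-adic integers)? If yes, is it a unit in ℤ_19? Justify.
x ∈ ℤ_19 but not a unit; v_19(x) = 2 > 0

ℤ_19 = {x ∈ ℚ_19 : v_19(x) ≥ 0} and ℤ_19^× = {x ∈ ℤ_19 : v_19(x) = 0}. Here v_19(10469/23) = v_19(num) − v_19(den) = 2; compare against these criteria.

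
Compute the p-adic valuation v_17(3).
v_17(3) = 0

v_17(n) is the largest exponent k such that 17^k divides n. Factor out: 3 = 17^0 · 3. (Sign doesn't affect v_p.) So v_17(3) = 0.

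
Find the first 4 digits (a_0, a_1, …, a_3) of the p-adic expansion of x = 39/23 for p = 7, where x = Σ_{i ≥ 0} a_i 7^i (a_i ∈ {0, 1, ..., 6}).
(a_0, …, a_3) = (2, 3, 2, 3)

v_7(39/23) = 0 (numerator and denominator both coprime to 7), so x ∈ ℤ_7^×. Compute digits iteratively via a_i = x_i mod 7, x_{i+1} = (x_i − a_i)/7, with x_0 = x:
  x_0 = 39/23;  a_0 = 2;  x_1 = (x_0 − 2)/7 = -1/23
  x_1 = -1/23;  a_1 = 3;  x_2 = (x_1 − 3)/7 = -10/23
  x_2 = -10/23;  a_2 = 2;  x_3 = (x_2 − 2)/7 = -8/23
  x_3 = -8/23;  a_3 = 3;  x_4 = (x_3 − 3)/7 = -11/23
Digits: (2, 3, 2, 3).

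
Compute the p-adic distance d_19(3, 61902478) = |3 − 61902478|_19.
d_19(3, 61902478) = 1/2476099

Step 1 — x − y = 3 − 61902478 = -61902475. Step 2 — v_19(-61902475) = 5 (factor: -61902475 = −(19^5 · 25); the sign does not affect v_p). Step 3 — |x − y|_19 = 19^{-5} = 1/2476099.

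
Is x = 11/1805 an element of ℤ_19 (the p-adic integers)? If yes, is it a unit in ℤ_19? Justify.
x ∉ ℤ_19 (v_19(x) = -2 < 0)

ℤ_19 = {x ∈ ℚ_19 : v_19(x) ≥ 0} and ℤ_19^× = {x ∈ ℤ_19 : v_19(x) = 0}. Here v_19(11/1805) = v_19(num) − v_19(den) = -2; compare against these criteria.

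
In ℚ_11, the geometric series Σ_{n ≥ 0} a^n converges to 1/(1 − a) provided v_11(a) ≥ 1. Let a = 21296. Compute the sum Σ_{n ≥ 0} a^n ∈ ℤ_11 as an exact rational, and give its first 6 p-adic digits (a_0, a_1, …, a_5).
Σ a^n = 1/(1 − a) = -1/21295;  first 6 digits = (1, 0, 0, 5, 1, 0)

v_11(a) = 3 ≥ 1, so the series converges in ℤ_11 to 1/(1 − a) = 1/(1 − 21296) = -1/21295. Expand this rational in ℤ_11: compute digits iteratively via d_i = x_i mod 11, x_{i+1} = (x_i − d_i)/11. The first 6 digits are (1, 0, 0, 5, 1, 0).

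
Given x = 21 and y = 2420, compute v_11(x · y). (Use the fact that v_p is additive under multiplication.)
v_11(50820) = 2

v_p(x) = 0 (factor: 21 = 11^0 · 21); v_p(y) = 2 (factor: 2420 = 11^2 · 20). Additivity: v_p(xy) = v_p(x) + v_p(y) = 0 + 2 = 2. (Direct check: xy = 50820 = 11^2 · (420).)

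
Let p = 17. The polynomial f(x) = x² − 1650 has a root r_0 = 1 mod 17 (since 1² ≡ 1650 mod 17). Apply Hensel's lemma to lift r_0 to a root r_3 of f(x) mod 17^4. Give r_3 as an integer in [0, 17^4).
r_3 = 76688 (mod 83521)

Hensel's recurrence: r_{i+1} = r_i − f(r_i)·(f′(r_i))^{-1} mod 17^{i+2}, with f′(x) = 2x. Iterate:
  r_0 = 1 (mod 17)
  r_1 = 103 (mod 289)
  r_2 = 2993 (mod 4913)
  r_3 = 76688 (mod 83521)
Final: r_3 = 76688, and one checks f(r_3) ≡ 0 mod 17^4.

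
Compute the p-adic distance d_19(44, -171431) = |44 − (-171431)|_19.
d_19(44, -171431) = 1/6859

Step 1 — x − y = 44 − (-171431) = 171475. Step 2 — v_19(171475) = 3 (factor: 171475 = (19^3 · 25); the sign does not affect v_p). Step 3 — |x − y|_19 = 19^{-3} = 1/6859.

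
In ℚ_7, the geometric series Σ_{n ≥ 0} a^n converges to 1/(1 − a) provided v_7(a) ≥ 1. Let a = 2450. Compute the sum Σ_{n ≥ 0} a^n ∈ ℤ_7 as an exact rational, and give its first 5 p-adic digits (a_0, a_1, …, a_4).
Σ a^n = 1/(1 − a) = -1/2449;  first 5 digits = (1, 0, 1, 0, 2)

v_7(a) = 2 ≥ 1, so the series converges in ℤ_7 to 1/(1 − a) = 1/(1 − 2450) = -1/2449. Expand this rational in ℤ_7: compute digits iteratively via d_i = x_i mod 7, x_{i+1} = (x_i − d_i)/7. The first 5 digits are (1, 0, 1, 0, 2).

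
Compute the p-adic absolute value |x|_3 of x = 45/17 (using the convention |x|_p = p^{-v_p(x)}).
|45/17|_3 = 1/9

Step 1 — compute v_3(x) by factoring powers of 3 out of the numerator and denominator: v_3(45/17) = 2. Step 2 — apply |x|_p = p^{-v_p(x)} = 3^{-2} = 1/9.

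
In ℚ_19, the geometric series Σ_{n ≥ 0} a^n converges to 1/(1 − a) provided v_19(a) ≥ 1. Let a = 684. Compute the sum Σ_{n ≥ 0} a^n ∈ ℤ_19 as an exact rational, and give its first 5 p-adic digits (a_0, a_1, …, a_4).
Σ a^n = 1/(1 − a) = -1/683;  first 5 digits = (1, 17, 5, 3, 5)

v_19(a) = 1 ≥ 1, so the series converges in ℤ_19 to 1/(1 − a) = 1/(1 − 684) = -1/683. Expand this rational in ℤ_19: compute digits iteratively via d_i = x_i mod 19, x_{i+1} = (x_i − d_i)/19. The first 5 digits are (1, 17, 5, 3, 5).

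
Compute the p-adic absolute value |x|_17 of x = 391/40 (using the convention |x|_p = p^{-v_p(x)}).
|391/40|_17 = 1/17

Step 1 — compute v_17(x) by factoring powers of 17 out of the numerator and denominator: v_17(391/40) = 1. Step 2 — apply |x|_p = p^{-v_p(x)} = 17^{-1} = 1/17.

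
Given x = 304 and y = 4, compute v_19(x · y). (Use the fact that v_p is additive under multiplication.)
v_19(1216) = 1

v_p(x) = 1 (factor: 304 = 19^1 · 16); v_p(y) = 0 (factor: 4 = 19^0 · 4). Additivity: v_p(xy) = v_p(x) + v_p(y) = 1 + 0 = 1. (Direct check: xy = 1216 = 19^1 · (64).)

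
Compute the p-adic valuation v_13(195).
v_13(195) = 1

v_13(n) is the largest exponent k such that 13^k divides n. Factor out: 195 = 13^1 · 15. (Sign doesn't affect v_p.) So v_13(195) = 1.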